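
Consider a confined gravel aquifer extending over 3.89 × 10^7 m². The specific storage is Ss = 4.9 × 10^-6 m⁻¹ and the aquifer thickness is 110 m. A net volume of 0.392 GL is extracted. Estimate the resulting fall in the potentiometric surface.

Δh ≈ 18.7 m

S = Ss × b = 4.9 × 10^-6 m⁻¹ × 110 m = 5.39 × 10^-4
ΔV = 0.392 GL = 3.92 × 10^5 m³
Δh = ΔV / (S × A) = 3.92 × 10^5 m³ / (5.39 × 10^-4 × 3.89 × 10^7 m²) = 18.7 m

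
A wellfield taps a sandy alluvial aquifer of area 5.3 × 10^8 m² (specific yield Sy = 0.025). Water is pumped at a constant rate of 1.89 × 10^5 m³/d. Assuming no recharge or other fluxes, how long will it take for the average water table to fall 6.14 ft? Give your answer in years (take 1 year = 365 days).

Δh = 6.14 ft = 1.871 m
ΔV = Sy × A × Δh = 0.025 × 5.3 × 10^8 × 1.871 = 2.48 × 10^7 m³
t = ΔV / Q = 2.48 × 10^7 m³ / 1.89 × 10^5 m³/d = 131.2 d
t = 131.2 d ≈ 0.3595 years

t ≈ 0.359 years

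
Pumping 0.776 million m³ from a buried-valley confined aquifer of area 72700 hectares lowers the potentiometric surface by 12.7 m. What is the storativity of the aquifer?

S ≈ 8.4 × 10^-5

A = 72700 hectares = 7.27 × 10^8 m²
ΔV = 0.776 million m³ = 7.76 × 10^5 m³
S = ΔV / (A × Δh) = 7.76 × 10^5 m³ / (7.27 × 10^8 m² × 12.7 m) = 8.405 × 10^-5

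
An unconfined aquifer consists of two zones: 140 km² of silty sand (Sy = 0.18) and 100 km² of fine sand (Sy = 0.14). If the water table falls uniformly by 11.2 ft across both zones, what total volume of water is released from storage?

ΔV ≈ 1.34 × 10^8 m³

A₁ = 140 km² = 1.4 × 10^8 m²; A₂ = 100 km² = 1 × 10^8 m²
Δh = 11.2 ft = 3.414 m
ΔV₁ = 0.18 × 1.4 × 10^8 × 3.414 = 8.603 × 10^7 m³
ΔV₂ = 0.14 × 1 × 10^8 × 3.414 = 4.779 × 10^7 m³
ΔV = ΔV₁ + ΔV₂ = 1.338 × 10^8 m³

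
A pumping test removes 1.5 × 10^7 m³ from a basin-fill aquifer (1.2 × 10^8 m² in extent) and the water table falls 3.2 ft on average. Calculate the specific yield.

Δh = 3.2 ft = 0.9754 m
Sy = ΔV / (A × Δh) = 1.5 × 10^7 m³ / (1.2 × 10^8 m² × 0.9754 m) = 0.1282

Sy ≈ 0.13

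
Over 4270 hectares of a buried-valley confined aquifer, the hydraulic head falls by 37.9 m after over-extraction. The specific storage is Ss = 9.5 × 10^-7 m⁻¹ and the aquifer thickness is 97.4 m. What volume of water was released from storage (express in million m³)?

ΔV ≈ 0.15 million m³

S = Ss × b = 9.5 × 10^-7 m⁻¹ × 97.4 m = 9.253 × 10^-5
A = 4270 hectares = 4.27 × 10^7 m²
ΔV = S × A × Δh = 9.253 × 10^-5 × 4.27 × 10^7 m² × 37.9 m = 1.497 × 10^5 m³
ΔV = 1.497 × 10^5 m³ = 0.1497 million m³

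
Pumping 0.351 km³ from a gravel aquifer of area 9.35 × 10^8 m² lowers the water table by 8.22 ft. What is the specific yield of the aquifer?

Δh = 8.22 ft = 2.505 m
ΔV = 0.351 km³ = 3.51 × 10^8 m³
Sy = ΔV / (A × Δh) = 3.51 × 10^8 m³ / (9.35 × 10^8 m² × 2.505 m) = 0.1498

Sy ≈ 0.15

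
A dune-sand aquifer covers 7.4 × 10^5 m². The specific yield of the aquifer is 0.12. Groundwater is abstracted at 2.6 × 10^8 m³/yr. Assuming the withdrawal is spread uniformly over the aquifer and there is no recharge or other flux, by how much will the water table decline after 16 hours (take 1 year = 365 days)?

Q = 2.6 × 10^8 m³/yr = 7.123 × 10^5 m³/d
t = 16 hours = 0.6667 d
ΔV = Q × t = 7.123 × 10^5 m³/d × 0.6667 d = 4.749 × 10^5 m³
Δh = ΔV / (Sy × A) = 4.749 × 10^5 / (0.12 × 7.4 × 10^5) = 5.348 m

Δh ≈ 5.35 m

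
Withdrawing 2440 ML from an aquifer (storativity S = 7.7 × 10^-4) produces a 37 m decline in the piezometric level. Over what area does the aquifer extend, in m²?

ΔV = 2440 ML = 2.44 × 10^6 m³
A = ΔV / (S × Δh) = 2.44 × 10^6 / (7.7 × 10^-4 × 37) = 8.564 × 10^7 m²

A ≈ 8.56 × 10^7 m²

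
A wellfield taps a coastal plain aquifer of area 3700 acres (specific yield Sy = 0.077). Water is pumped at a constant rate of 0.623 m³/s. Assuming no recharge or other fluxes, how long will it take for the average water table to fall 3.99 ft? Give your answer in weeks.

t ≈ 3.72 weeks

A = 3700 acres = 1.497 × 10^7 m²
Δh = 3.99 ft = 1.216 m
ΔV = Sy × A × Δh = 0.077 × 1.497 × 10^7 × 1.216 = 1.402 × 10^6 m³
Q = 0.623 m³/s = 53830 m³/d
t = ΔV / Q = 1.402 × 10^6 m³ / 53830 m³/d = 26.05 d
t = 26.05 d ≈ 3.721 weeks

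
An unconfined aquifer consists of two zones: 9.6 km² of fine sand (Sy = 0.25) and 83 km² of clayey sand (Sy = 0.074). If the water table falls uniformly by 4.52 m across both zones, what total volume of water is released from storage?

A₁ = 9.6 km² = 9.6 × 10^6 m²; A₂ = 83 km² = 8.3 × 10^7 m²
ΔV₁ = 0.25 × 9.6 × 10^6 × 4.52 = 1.085 × 10^7 m³
ΔV₂ = 0.074 × 8.3 × 10^7 × 4.52 = 2.776 × 10^7 m³
ΔV = ΔV₁ + ΔV₂ = 3.861 × 10^7 m³

ΔV ≈ 3.86 × 10^7 m³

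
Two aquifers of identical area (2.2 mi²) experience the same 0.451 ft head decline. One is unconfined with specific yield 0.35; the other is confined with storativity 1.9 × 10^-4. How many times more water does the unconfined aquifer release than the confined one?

ΔV_u / ΔV_c ≈ 1840

A = 2.2 mi² = 5.698 × 10^6 m²
Δh = 0.451 ft = 0.1375 m
Unconfined: ΔV_u = Sy × A × Δh = 0.35 × 5.698 × 10^6 × 0.1375 = 2.741 × 10^5 m³
Confined: ΔV_c = S × A × Δh = 1.9 × 10^-4 × 5.698 × 10^6 × 0.1375 = 148.8 m³
Ratio = ΔV_u / ΔV_c = Sy / S = 0.35 / 1.9 × 10^-4 = 1842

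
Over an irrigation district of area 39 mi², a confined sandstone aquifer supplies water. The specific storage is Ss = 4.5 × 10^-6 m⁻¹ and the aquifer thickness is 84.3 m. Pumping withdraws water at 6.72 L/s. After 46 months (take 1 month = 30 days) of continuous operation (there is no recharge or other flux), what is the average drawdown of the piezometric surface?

S = Ss × b = 4.5 × 10^-6 m⁻¹ × 84.3 m = 3.793 × 10^-4
A = 39 mi² = 1.01 × 10^8 m²
Q = 6.72 L/s = 580.6 m³/d
t = 46 months = 1380 d
ΔV = Q × t = 580.6 m³/d × 1380 d = 8.012 × 10^5 m³
Δh = ΔV / (S × A) = 8.012 × 10^5 / (3.793 × 10^-4 × 1.01 × 10^8) = 20.91 m

Δh ≈ 20.9 m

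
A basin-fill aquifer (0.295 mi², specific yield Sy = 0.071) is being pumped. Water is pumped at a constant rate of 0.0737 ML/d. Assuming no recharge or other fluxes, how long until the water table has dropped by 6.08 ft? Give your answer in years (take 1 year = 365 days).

t ≈ 3.74 years

A = 0.295 mi² = 7.64 × 10^5 m²
Δh = 6.08 ft = 1.853 m
ΔV = Sy × A × Δh = 0.071 × 7.64 × 10^5 × 1.853 = 1.005 × 10^5 m³
Q = 0.0737 ML/d = 73.7 m³/d
t = ΔV / Q = 1.005 × 10^5 m³ / 73.7 m³/d = 1364 d
t = 1364 d ≈ 3.737 years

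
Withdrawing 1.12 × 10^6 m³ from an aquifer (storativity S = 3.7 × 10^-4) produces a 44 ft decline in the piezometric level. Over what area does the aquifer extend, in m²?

A ≈ 2.26 × 10^8 m²

Δh = 44 ft = 13.41 m
A = ΔV / (S × Δh) = 1.12 × 10^6 / (3.7 × 10^-4 × 13.41) = 2.257 × 10^8 m²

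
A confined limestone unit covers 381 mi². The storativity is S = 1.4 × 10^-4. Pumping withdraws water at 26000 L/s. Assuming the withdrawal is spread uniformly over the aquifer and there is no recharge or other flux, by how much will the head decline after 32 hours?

A = 381 mi² = 9.868 × 10^8 m²
Q = 26000 L/s = 2.246 × 10^6 m³/d
t = 32 hours = 1.333 d
ΔV = Q × t = 2.246 × 10^6 m³/d × 1.333 d = 2.995 × 10^6 m³
Δh = ΔV / (S × A) = 2.995 × 10^6 / (1.4 × 10^-4 × 9.868 × 10^8) = 21.68 m

Δh ≈ 21.7 m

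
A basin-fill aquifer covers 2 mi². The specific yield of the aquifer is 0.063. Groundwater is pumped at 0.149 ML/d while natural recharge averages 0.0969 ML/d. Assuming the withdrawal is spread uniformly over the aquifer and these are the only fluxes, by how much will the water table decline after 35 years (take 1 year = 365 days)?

Δh ≈ 2.04 m

A = 2 mi² = 5.18 × 10^6 m²
Net abstraction = 0.149 − 0.0969 = 0.0521 ML/d
Q_net = 0.0521 ML/d = 52.1 m³/d
t = 35 years = 12780 d
ΔV = Q × t = 52.1 m³/d × 12780 d = 6.656 × 10^5 m³
Δh = ΔV / (Sy × A) = 6.656 × 10^5 / (0.063 × 5.18 × 10^6) = 2.04 m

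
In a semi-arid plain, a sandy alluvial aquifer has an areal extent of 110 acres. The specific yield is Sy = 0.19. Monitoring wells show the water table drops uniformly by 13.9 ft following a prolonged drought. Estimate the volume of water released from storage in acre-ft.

ΔV ≈ 291 acre-ft

A = 110 acres = 4.452 × 10^5 m²
Δh = 13.9 ft = 4.237 m
ΔV = Sy × A × Δh = 0.19 × 4.452 × 10^5 m² × 4.237 m = 3.583 × 10^5 m³
ΔV = 3.583 × 10^5 m³ = 290.5 acre-ft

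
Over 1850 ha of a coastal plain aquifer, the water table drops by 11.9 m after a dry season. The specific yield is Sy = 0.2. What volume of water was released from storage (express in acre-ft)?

A = 1850 ha = 1.85 × 10^7 m²
ΔV = Sy × A × Δh = 0.2 × 1.85 × 10^7 m² × 11.9 m = 4.403 × 10^7 m³
ΔV = 4.403 × 10^7 m³ = 35700 acre-ft

ΔV ≈ 35700 acre-ft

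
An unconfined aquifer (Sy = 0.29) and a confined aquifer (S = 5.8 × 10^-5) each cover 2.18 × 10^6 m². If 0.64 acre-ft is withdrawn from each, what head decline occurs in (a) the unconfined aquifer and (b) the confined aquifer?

Δh_u ≈ 0.00125 m; Δh_c ≈ 6.24 m

ΔV = 0.64 acre-ft = 789.4 m³
Unconfined: Δh_u = ΔV/(Sy·A) = 789.4/(0.29 × 2.18 × 10^6) = 0.001249 m
Confined: Δh_c = ΔV/(S·A) = 789.4/(5.8 × 10^-5 × 2.18 × 10^6) = 6.244 m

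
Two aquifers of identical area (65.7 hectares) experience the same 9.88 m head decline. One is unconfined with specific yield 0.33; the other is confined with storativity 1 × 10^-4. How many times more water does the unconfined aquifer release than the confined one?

ΔV_u / ΔV_c ≈ 3300

A = 65.7 hectares = 6.57 × 10^5 m²
Unconfined: ΔV_u = Sy × A × Δh = 0.33 × 6.57 × 10^5 × 9.88 = 2.142 × 10^6 m³
Confined: ΔV_c = S × A × Δh = 1 × 10^-4 × 6.57 × 10^5 × 9.88 = 649.1 m³
Ratio = ΔV_u / ΔV_c = Sy / S = 0.33 / 1 × 10^-4 = 3300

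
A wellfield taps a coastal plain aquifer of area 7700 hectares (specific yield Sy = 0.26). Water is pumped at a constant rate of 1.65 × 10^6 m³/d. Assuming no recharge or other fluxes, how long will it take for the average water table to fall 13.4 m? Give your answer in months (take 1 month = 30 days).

t ≈ 5.42 months

A = 7700 hectares = 7.7 × 10^7 m²
ΔV = Sy × A × Δh = 0.26 × 7.7 × 10^7 × 13.4 = 2.683 × 10^8 m³
t = ΔV / Q = 2.683 × 10^8 m³ / 1.65 × 10^6 m³/d = 162.6 d
t = 162.6 d ≈ 5.42 months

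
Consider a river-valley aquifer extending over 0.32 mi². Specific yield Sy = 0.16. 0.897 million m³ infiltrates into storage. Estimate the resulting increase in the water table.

A = 0.32 mi² = 8.288 × 10^5 m²
ΔV = 0.897 million m³ = 8.97 × 10^5 m³
Δh = ΔV / (Sy × A) = 8.97 × 10^5 m³ / (0.16 × 8.288 × 10^5 m²) = 6.764 m

Δh ≈ 6.76 m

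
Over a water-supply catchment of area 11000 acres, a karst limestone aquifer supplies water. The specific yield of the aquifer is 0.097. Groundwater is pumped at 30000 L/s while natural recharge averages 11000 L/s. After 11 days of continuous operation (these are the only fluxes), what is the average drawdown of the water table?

Δh ≈ 4.18 m

A = 11000 acres = 4.452 × 10^7 m²
Net abstraction = 30000 − 11000 = 19000 L/s
Q_net = 19000 L/s = 1.642 × 10^6 m³/d
ΔV = Q × t = 1.642 × 10^6 m³/d × 11 d = 1.806 × 10^7 m³
Δh = ΔV / (Sy × A) = 1.806 × 10^7 / (0.097 × 4.452 × 10^7) = 4.182 m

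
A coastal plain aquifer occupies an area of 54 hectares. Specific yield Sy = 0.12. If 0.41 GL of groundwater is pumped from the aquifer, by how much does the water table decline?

Δh ≈ 6.33 m

A = 54 hectares = 5.4 × 10^5 m²
ΔV = 0.41 GL = 4.1 × 10^5 m³
Δh = ΔV / (Sy × A) = 4.1 × 10^5 m³ / (0.12 × 5.4 × 10^5 m²) = 6.327 m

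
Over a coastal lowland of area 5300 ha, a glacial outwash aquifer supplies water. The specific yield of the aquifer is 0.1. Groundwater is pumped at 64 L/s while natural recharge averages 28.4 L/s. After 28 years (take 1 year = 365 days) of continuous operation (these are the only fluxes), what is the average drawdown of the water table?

A = 5300 ha = 5.3 × 10^7 m²
Net abstraction = 64 − 28.4 = 35.6 L/s
Q_net = 35.6 L/s = 3076 m³/d
t = 28 years = 10220 d
ΔV = Q × t = 3076 m³/d × 10220 d = 3.144 × 10^7 m³
Δh = ΔV / (Sy × A) = 3.144 × 10^7 / (0.1 × 5.3 × 10^7) = 5.931 m

Δh ≈ 5.93 m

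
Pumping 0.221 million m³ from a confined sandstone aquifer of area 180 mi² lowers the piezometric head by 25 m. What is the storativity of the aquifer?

S ≈ 1.9 × 10^-5

A = 180 mi² = 4.662 × 10^8 m²
ΔV = 0.221 million m³ = 2.21 × 10^5 m³
S = ΔV / (A × Δh) = 2.21 × 10^5 m³ / (4.662 × 10^8 m² × 25 m) = 1.896 × 10^-5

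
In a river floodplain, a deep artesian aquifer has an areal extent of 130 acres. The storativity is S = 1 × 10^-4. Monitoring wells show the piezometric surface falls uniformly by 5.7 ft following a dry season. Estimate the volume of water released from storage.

ΔV ≈ 91.4 m³

A = 130 acres = 5.261 × 10^5 m²
Δh = 5.7 ft = 1.737 m
ΔV = S × A × Δh = 1 × 10^-4 × 5.261 × 10^5 m² × 1.737 m = 91.4 m³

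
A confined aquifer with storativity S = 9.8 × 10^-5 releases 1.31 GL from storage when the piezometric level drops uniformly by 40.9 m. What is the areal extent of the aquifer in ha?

A ≈ 32700 ha

ΔV = 1.31 GL = 1.31 × 10^6 m³
A = ΔV / (S × Δh) = 1.31 × 10^6 / (9.8 × 10^-5 × 40.9) = 3.268 × 10^8 m²
A = 3.268 × 10^8 m² = 32680 ha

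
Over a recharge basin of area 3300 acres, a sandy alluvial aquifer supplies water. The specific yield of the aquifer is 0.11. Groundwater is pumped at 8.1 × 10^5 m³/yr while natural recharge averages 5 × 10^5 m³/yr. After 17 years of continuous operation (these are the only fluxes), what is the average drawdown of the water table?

A = 3300 acres = 1.335 × 10^7 m²
Net abstraction = 8.1 × 10^5 − 5 × 10^5 = 3.1 × 10^5 m³/yr
Q_net = 3.1 × 10^5 m³/yr = 849.3 m³/d
t = 17 years = 6205 d
ΔV = Q × t = 849.3 m³/d × 6205 d = 5.27 × 10^6 m³
Δh = ΔV / (Sy × A) = 5.27 × 10^6 / (0.11 × 1.335 × 10^7) = 3.587 m

Δh ≈ 3.59 m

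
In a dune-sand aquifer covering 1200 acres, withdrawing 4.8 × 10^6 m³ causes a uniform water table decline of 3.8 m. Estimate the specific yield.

A = 1200 acres = 4.856 × 10^6 m²
Sy = ΔV / (A × Δh) = 4.8 × 10^6 m³ / (4.856 × 10^6 m² × 3.8 m) = 0.2601

Sy ≈ 0.26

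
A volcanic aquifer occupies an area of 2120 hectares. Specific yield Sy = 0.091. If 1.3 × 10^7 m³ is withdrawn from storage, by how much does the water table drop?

A = 2120 hectares = 2.12 × 10^7 m²
Δh = ΔV / (Sy × A) = 1.3 × 10^7 m³ / (0.091 × 2.12 × 10^7 m²) = 6.739 m

Δh ≈ 6.74 m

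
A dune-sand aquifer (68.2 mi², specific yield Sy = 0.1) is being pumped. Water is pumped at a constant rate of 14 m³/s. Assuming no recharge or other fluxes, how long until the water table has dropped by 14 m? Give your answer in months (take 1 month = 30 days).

t ≈ 6.81 months

A = 68.2 mi² = 1.766 × 10^8 m²
ΔV = Sy × A × Δh = 0.1 × 1.766 × 10^8 × 14 = 2.473 × 10^8 m³
Q = 14 m³/s = 1.21 × 10^6 m³/d
t = ΔV / Q = 2.473 × 10^8 m³ / 1.21 × 10^6 m³/d = 204.4 d
t = 204.4 d ≈ 6.815 months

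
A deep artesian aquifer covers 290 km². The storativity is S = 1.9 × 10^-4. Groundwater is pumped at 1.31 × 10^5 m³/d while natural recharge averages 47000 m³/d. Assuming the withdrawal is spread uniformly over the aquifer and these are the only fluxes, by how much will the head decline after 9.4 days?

Δh ≈ 14.3 m

A = 290 km² = 2.9 × 10^8 m²
Net abstraction = 1.31 × 10^5 − 47000 = 84000 m³/d
ΔV = Q × t = 84000 m³/d × 9.4 d = 7.896 × 10^5 m³
Δh = ΔV / (S × A) = 7.896 × 10^5 / (1.9 × 10^-4 × 2.9 × 10^8) = 14.33 m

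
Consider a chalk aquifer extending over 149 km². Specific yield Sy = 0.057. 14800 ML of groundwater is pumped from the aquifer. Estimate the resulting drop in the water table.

A = 149 km² = 1.49 × 10^8 m²
ΔV = 14800 ML = 1.48 × 10^7 m³
Δh = ΔV / (Sy × A) = 1.48 × 10^7 m³ / (0.057 × 1.49 × 10^8 m²) = 1.743 m

Δh ≈ 1.74 m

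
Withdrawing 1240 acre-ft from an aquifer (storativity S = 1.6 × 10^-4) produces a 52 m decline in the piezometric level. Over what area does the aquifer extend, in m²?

ΔV = 1240 acre-ft = 1.53 × 10^6 m³
A = ΔV / (S × Δh) = 1.53 × 10^6 / (1.6 × 10^-4 × 52) = 1.838 × 10^8 m²

A ≈ 1.84 × 10^8 m²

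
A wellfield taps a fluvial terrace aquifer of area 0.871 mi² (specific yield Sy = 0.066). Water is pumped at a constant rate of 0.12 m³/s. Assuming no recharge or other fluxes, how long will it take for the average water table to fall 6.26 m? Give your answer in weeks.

A = 0.871 mi² = 2.256 × 10^6 m²
ΔV = Sy × A × Δh = 0.066 × 2.256 × 10^6 × 6.26 = 9.32 × 10^5 m³
Q = 0.12 m³/s = 10370 m³/d
t = ΔV / Q = 9.32 × 10^5 m³ / 10370 m³/d = 89.9 d
t = 89.9 d ≈ 12.84 weeks

t ≈ 12.8 weeks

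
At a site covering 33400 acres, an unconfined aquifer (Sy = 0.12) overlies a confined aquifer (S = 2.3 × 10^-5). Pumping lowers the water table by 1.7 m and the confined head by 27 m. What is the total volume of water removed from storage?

A = 33400 acres = 1.352 × 10^8 m²
Unconfined: ΔV_u = Sy × A × Δh_u = 0.12 × 1.352 × 10^8 × 1.7 = 2.757 × 10^7 m³
Confined: ΔV_c = S × A × Δh_c = 2.3 × 10^-5 × 1.352 × 10^8 × 27 = 83940 m³
Total ΔV = 2.757 × 10^7 + 83940 = 2.766 × 10^7 m³

ΔV ≈ 2.77 × 10^7 m³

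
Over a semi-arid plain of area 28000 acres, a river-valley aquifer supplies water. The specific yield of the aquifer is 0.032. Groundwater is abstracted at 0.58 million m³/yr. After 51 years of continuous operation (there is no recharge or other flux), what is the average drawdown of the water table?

Δh ≈ 8.16 m

A = 28000 acres = 1.133 × 10^8 m²
Q = 0.58 million m³/yr = 1589 m³/d
t = 51 years = 18620 d
ΔV = Q × t = 1589 m³/d × 18620 d = 2.958 × 10^7 m³
Δh = ΔV / (Sy × A) = 2.958 × 10^7 / (0.032 × 1.133 × 10^8) = 8.158 m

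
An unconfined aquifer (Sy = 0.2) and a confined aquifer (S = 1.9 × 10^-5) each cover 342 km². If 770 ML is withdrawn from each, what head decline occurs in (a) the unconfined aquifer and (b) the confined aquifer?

A = 342 km² = 3.42 × 10^8 m²
ΔV = 770 ML = 7.7 × 10^5 m³
Unconfined: Δh_u = ΔV/(Sy·A) = 7.7 × 10^5/(0.2 × 3.42 × 10^8) = 0.01126 m
Confined: Δh_c = ΔV/(S·A) = 7.7 × 10^5/(1.9 × 10^-5 × 3.42 × 10^8) = 118.5 m

Δh_u ≈ 0.0113 m; Δh_c ≈ 118 m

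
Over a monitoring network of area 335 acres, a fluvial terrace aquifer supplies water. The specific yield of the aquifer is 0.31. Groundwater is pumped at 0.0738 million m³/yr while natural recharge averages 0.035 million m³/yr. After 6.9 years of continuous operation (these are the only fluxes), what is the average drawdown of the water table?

A = 335 acres = 1.356 × 10^6 m²
Net abstraction = 0.0738 − 0.035 = 0.0388 million m³/yr
Q_net = 0.0388 million m³/yr = 106.3 m³/d
t = 6.9 years = 2518 d
ΔV = Q × t = 106.3 m³/d × 2518 d = 2.677 × 10^5 m³
Δh = ΔV / (Sy × A) = 2.677 × 10^5 / (0.31 × 1.356 × 10^6) = 0.637 m

Δh ≈ 0.637 m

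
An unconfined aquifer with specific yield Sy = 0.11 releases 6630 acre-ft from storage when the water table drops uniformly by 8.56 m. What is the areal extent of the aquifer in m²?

A ≈ 8.69 × 10^6 m²

ΔV = 6630 acre-ft = 8.178 × 10^6 m³
A = ΔV / (Sy × Δh) = 8.178 × 10^6 / (0.11 × 8.56) = 8.685 × 10^6 m²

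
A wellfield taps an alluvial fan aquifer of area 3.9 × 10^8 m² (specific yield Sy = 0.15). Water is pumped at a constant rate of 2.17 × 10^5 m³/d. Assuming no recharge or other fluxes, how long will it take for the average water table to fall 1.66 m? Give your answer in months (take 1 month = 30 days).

ΔV = Sy × A × Δh = 0.15 × 3.9 × 10^8 × 1.66 = 9.711 × 10^7 m³
t = ΔV / Q = 9.711 × 10^7 m³ / 2.17 × 10^5 m³/d = 447.5 d
t = 447.5 d ≈ 14.92 months

t ≈ 14.9 months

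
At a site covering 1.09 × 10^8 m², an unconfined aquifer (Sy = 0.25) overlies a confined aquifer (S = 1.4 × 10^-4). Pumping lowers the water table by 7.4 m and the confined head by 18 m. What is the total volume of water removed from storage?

ΔV ≈ 2.02 × 10^8 m³

Unconfined: ΔV_u = Sy × A × Δh_u = 0.25 × 1.09 × 10^8 × 7.4 = 2.017 × 10^8 m³
Confined: ΔV_c = S × A × Δh_c = 1.4 × 10^-4 × 1.09 × 10^8 × 18 = 2.747 × 10^5 m³
Total ΔV = 2.017 × 10^8 + 2.747 × 10^5 = 2.019 × 10^8 m³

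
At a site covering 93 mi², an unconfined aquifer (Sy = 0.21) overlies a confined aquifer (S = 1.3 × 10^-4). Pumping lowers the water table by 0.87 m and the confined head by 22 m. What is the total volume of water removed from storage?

A = 93 mi² = 2.409 × 10^8 m²
Unconfined: ΔV_u = Sy × A × Δh_u = 0.21 × 2.409 × 10^8 × 0.87 = 4.401 × 10^7 m³
Confined: ΔV_c = S × A × Δh_c = 1.3 × 10^-4 × 2.409 × 10^8 × 22 = 6.889 × 10^5 m³
Total ΔV = 4.401 × 10^7 + 6.889 × 10^5 = 4.47 × 10^7 m³

ΔV ≈ 4.47 × 10^7 m³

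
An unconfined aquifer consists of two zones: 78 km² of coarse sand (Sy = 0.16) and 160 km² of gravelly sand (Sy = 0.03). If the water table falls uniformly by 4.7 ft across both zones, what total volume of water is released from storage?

A₁ = 78 km² = 7.8 × 10^7 m²; A₂ = 160 km² = 1.6 × 10^8 m²
Δh = 4.7 ft = 1.433 m
ΔV₁ = 0.16 × 7.8 × 10^7 × 1.433 = 1.788 × 10^7 m³
ΔV₂ = 0.03 × 1.6 × 10^8 × 1.433 = 6.876 × 10^6 m³
ΔV = ΔV₁ + ΔV₂ = 2.475 × 10^7 m³

ΔV ≈ 2.48 × 10^7 m³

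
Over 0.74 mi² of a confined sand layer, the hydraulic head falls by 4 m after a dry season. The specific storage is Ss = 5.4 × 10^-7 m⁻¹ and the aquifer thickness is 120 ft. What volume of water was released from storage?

b = 120 ft = 36.58 m
S = Ss × b = 5.4 × 10^-7 m⁻¹ × 36.58 m = 1.975 × 10^-5
A = 0.74 mi² = 1.917 × 10^6 m²
ΔV = S × A × Δh = 1.975 × 10^-5 × 1.917 × 10^6 m² × 4 m = 151.4 m³

ΔV ≈ 151 m³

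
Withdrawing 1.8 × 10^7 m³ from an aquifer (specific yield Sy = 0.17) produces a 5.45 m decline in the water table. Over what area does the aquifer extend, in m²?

A ≈ 1.94 × 10^7 m²

A = ΔV / (Sy × Δh) = 1.8 × 10^7 / (0.17 × 5.45) = 1.943 × 10^7 m²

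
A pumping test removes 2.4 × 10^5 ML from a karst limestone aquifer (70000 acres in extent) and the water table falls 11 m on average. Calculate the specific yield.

A = 70000 acres = 2.833 × 10^8 m²
ΔV = 2.4 × 10^5 ML = 2.4 × 10^8 m³
Sy = ΔV / (A × Δh) = 2.4 × 10^8 m³ / (2.833 × 10^8 m² × 11 m) = 0.07702

Sy ≈ 0.077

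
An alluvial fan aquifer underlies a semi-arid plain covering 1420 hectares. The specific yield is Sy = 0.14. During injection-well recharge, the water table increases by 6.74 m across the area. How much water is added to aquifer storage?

ΔV ≈ 1.34 × 10^7 m³

A = 1420 hectares = 1.42 × 10^7 m²
ΔV = Sy × A × Δh = 0.14 × 1.42 × 10^7 m² × 6.74 m = 1.34 × 10^7 m³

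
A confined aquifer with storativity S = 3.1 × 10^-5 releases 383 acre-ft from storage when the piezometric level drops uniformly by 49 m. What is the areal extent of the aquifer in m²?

A ≈ 3.11 × 10^8 m²

ΔV = 383 acre-ft = 4.724 × 10^5 m³
A = ΔV / (S × Δh) = 4.724 × 10^5 / (3.1 × 10^-5 × 49) = 3.11 × 10^8 m²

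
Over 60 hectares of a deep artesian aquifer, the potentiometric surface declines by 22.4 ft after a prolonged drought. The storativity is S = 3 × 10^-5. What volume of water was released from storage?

A = 60 hectares = 6 × 10^5 m²
Δh = 22.4 ft = 6.828 m
ΔV = S × A × Δh = 3 × 10^-5 × 6 × 10^5 m² × 6.828 m = 122.9 m³

ΔV ≈ 123 m³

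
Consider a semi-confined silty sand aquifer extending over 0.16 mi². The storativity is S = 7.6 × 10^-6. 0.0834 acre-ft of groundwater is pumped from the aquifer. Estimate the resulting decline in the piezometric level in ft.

Δh ≈ 107 ft

A = 0.16 mi² = 4.144 × 10^5 m²
ΔV = 0.0834 acre-ft = 102.9 m³
Δh = ΔV / (S × A) = 102.9 m³ / (7.6 × 10^-6 × 4.144 × 10^5 m²) = 32.66 m
Δh = 32.66 m = 107.2 ft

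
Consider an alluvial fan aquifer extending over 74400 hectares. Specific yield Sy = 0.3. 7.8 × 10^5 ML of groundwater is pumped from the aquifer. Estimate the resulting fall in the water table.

Δh ≈ 3.49 m

A = 74400 hectares = 7.44 × 10^8 m²
ΔV = 7.8 × 10^5 ML = 7.8 × 10^8 m³
Δh = ΔV / (Sy × A) = 7.8 × 10^8 m³ / (0.3 × 7.44 × 10^8 m²) = 3.495 m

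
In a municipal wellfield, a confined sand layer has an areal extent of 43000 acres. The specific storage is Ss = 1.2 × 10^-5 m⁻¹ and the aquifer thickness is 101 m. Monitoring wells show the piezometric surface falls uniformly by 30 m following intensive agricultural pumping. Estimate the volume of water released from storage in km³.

ΔV ≈ 0.00633 km³

S = Ss × b = 1.2 × 10^-5 m⁻¹ × 101 m = 1.212 × 10^-3
A = 43000 acres = 1.74 × 10^8 m²
ΔV = S × A × Δh = 0.001212 × 1.74 × 10^8 m² × 30 m = 6.327 × 10^6 m³
ΔV = 6.327 × 10^6 m³ = 0.006327 km³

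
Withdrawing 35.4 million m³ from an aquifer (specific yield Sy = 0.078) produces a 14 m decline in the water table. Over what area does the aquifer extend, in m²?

ΔV = 35.4 million m³ = 3.54 × 10^7 m³
A = ΔV / (Sy × Δh) = 3.54 × 10^7 / (0.078 × 14) = 3.242 × 10^7 m²

A ≈ 3.24 × 10^7 m²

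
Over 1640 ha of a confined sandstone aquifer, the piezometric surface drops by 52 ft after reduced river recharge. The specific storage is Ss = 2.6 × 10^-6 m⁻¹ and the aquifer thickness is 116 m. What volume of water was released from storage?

ΔV ≈ 78400 m³

S = Ss × b = 2.6 × 10^-6 m⁻¹ × 116 m = 3.016 × 10^-4
A = 1640 ha = 1.64 × 10^7 m²
Δh = 52 ft = 15.85 m
ΔV = S × A × Δh = 3.016 × 10^-4 × 1.64 × 10^7 m² × 15.85 m = 78400 m³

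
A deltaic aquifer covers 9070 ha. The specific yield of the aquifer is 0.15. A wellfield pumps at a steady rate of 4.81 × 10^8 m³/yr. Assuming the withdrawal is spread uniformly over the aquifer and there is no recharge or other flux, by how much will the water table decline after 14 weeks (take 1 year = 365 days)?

A = 9070 ha = 9.07 × 10^7 m²
Q = 4.81 × 10^8 m³/yr = 1.318 × 10^6 m³/d
t = 14 weeks = 98 d
ΔV = Q × t = 1.318 × 10^6 m³/d × 98 d = 1.291 × 10^8 m³
Δh = ΔV / (Sy × A) = 1.291 × 10^8 / (0.15 × 9.07 × 10^7) = 9.492 m

Δh ≈ 9.49 m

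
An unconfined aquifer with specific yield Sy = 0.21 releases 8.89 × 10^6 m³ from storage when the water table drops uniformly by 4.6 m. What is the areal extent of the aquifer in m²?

A = ΔV / (Sy × Δh) = 8.89 × 10^6 / (0.21 × 4.6) = 9.203 × 10^6 m²

A ≈ 9.2 × 10^6 m²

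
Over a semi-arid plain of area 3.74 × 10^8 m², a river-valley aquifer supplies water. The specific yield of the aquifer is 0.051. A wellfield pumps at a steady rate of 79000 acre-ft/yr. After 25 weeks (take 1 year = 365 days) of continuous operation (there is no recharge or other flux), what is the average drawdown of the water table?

Q = 79000 acre-ft/yr = 2.67 × 10^5 m³/d
t = 25 weeks = 175 d
ΔV = Q × t = 2.67 × 10^5 m³/d × 175 d = 4.672 × 10^7 m³
Δh = ΔV / (Sy × A) = 4.672 × 10^7 / (0.051 × 3.74 × 10^8) = 2.449 m

Δh ≈ 2.45 m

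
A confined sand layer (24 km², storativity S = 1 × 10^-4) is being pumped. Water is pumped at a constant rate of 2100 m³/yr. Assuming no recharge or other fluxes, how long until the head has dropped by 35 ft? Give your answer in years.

t ≈ 12.2 years

A = 24 km² = 2.4 × 10^7 m²
Δh = 35 ft = 10.67 m
ΔV = S × A × Δh = 1 × 10^-4 × 2.4 × 10^7 × 10.67 = 25600 m³
Q = 2100 m³/yr = 5.753 m³/d
t = ΔV / Q = 25600 m³ / 5.753 m³/d = 4450 d
t = 4450 d ≈ 12.19 years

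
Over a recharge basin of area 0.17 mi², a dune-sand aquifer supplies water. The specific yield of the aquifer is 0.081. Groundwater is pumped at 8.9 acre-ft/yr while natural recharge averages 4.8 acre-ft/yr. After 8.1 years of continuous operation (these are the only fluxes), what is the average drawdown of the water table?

Δh ≈ 1.15 m

A = 0.17 mi² = 4.403 × 10^5 m²
Net abstraction = 8.9 − 4.8 = 4.1 acre-ft/yr
Q_net = 4.1 acre-ft/yr = 13.86 m³/d
t = 8.1 years = 2956 d
ΔV = Q × t = 13.86 m³/d × 2956 d = 40960 m³
Δh = ΔV / (Sy × A) = 40960 / (0.081 × 4.403 × 10^5) = 1.149 m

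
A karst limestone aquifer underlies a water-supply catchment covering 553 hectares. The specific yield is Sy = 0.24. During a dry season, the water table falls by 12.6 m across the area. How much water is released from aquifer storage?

ΔV ≈ 1.67 × 10^7 m³

A = 553 hectares = 5.53 × 10^6 m²
ΔV = Sy × A × Δh = 0.24 × 5.53 × 10^6 m² × 12.6 m = 1.672 × 10^7 m³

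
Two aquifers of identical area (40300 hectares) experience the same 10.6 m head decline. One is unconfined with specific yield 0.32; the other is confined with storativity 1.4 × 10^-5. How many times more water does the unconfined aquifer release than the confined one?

ΔV_u / ΔV_c ≈ 22900

A = 40300 hectares = 4.03 × 10^8 m²
Unconfined: ΔV_u = Sy × A × Δh = 0.32 × 4.03 × 10^8 × 10.6 = 1.367 × 10^9 m³
Confined: ΔV_c = S × A × Δh = 1.4 × 10^-5 × 4.03 × 10^8 × 10.6 = 59810 m³
Ratio = ΔV_u / ΔV_c = Sy / S = 0.32 / 1.4 × 10^-5 = 22860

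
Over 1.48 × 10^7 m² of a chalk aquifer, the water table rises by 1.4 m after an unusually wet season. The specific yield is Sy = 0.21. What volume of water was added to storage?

ΔV ≈ 4.35 × 10^6 m³

ΔV = Sy × A × Δh = 0.21 × 1.48 × 10^7 m² × 1.4 m = 4.351 × 10^6 m³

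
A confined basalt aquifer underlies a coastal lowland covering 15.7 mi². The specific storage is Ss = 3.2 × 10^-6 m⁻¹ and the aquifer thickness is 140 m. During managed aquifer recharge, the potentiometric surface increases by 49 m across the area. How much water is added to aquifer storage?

ΔV ≈ 8.93 × 10^5 m³

S = Ss × b = 3.2 × 10^-6 m⁻¹ × 140 m = 4.48 × 10^-4
A = 15.7 mi² = 4.066 × 10^7 m²
ΔV = S × A × Δh = 4.48 × 10^-4 × 4.066 × 10^7 m² × 49 m = 8.926 × 10^5 m³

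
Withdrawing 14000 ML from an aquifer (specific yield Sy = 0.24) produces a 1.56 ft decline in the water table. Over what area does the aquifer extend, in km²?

Δh = 1.56 ft = 0.4755 m
ΔV = 14000 ML = 1.4 × 10^7 m³
A = ΔV / (Sy × Δh) = 1.4 × 10^7 / (0.24 × 0.4755) = 1.227 × 10^8 m²
A = 1.227 × 10^8 m² = 122.7 km²

A ≈ 123 km²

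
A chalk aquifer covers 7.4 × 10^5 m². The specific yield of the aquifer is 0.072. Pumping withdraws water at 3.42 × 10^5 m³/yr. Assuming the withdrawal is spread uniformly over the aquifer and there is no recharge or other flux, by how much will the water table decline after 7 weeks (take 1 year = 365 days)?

Δh ≈ 0.862 m

Q = 3.42 × 10^5 m³/yr = 937 m³/d
t = 7 weeks = 49 d
ΔV = Q × t = 937 m³/d × 49 d = 45910 m³
Δh = ΔV / (Sy × A) = 45910 / (0.072 × 7.4 × 10^5) = 0.8617 m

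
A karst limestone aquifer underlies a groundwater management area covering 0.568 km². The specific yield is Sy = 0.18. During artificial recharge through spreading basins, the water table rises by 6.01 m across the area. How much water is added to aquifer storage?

ΔV ≈ 6.14 × 10^5 m³

A = 0.568 km² = 5.68 × 10^5 m²
ΔV = Sy × A × Δh = 0.18 × 5.68 × 10^5 m² × 6.01 m = 6.145 × 10^5 m³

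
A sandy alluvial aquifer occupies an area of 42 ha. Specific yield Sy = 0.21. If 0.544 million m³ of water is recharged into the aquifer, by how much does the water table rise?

Δh ≈ 6.17 m

A = 42 ha = 4.2 × 10^5 m²
ΔV = 0.544 million m³ = 5.44 × 10^5 m³
Δh = ΔV / (Sy × A) = 5.44 × 10^5 m³ / (0.21 × 4.2 × 10^5 m²) = 6.168 m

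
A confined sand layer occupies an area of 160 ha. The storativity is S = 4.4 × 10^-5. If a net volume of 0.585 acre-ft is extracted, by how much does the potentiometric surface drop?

A = 160 ha = 1.6 × 10^6 m²
ΔV = 0.585 acre-ft = 721.6 m³
Δh = ΔV / (S × A) = 721.6 m³ / (4.4 × 10^-5 × 1.6 × 10^6 m²) = 10.25 m

Δh ≈ 10.2 m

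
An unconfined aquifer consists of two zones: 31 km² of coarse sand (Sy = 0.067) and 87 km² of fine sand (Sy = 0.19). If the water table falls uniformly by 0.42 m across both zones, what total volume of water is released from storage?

A₁ = 31 km² = 3.1 × 10^7 m²; A₂ = 87 km² = 8.7 × 10^7 m²
ΔV₁ = 0.067 × 3.1 × 10^7 × 0.42 = 8.723 × 10^5 m³
ΔV₂ = 0.19 × 8.7 × 10^7 × 0.42 = 6.943 × 10^6 m³
ΔV = ΔV₁ + ΔV₂ = 7.815 × 10^6 m³

ΔV ≈ 7.81 × 10^6 m³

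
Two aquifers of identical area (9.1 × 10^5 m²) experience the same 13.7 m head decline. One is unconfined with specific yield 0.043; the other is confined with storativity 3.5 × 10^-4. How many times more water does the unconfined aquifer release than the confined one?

ΔV_u / ΔV_c ≈ 123

Unconfined: ΔV_u = Sy × A × Δh = 0.043 × 9.1 × 10^5 × 13.7 = 5.361 × 10^5 m³
Confined: ΔV_c = S × A × Δh = 3.5 × 10^-4 × 9.1 × 10^5 × 13.7 = 4363 m³
Ratio = ΔV_u / ΔV_c = Sy / S = 0.043 / 3.5 × 10^-4 = 122.9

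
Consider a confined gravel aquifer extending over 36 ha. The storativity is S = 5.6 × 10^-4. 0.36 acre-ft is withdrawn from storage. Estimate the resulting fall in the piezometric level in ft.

Δh ≈ 7.23 ft

A = 36 ha = 3.6 × 10^5 m²
ΔV = 0.36 acre-ft = 444.1 m³
Δh = ΔV / (S × A) = 444.1 m³ / (5.6 × 10^-4 × 3.6 × 10^5 m²) = 2.203 m
Δh = 2.203 m = 7.227 ft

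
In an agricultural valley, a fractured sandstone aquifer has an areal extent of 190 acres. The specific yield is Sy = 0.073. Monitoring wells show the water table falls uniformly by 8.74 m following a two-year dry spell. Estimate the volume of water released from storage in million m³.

ΔV ≈ 0.491 million m³

A = 190 acres = 7.689 × 10^5 m²
ΔV = Sy × A × Δh = 0.073 × 7.689 × 10^5 m² × 8.74 m = 4.906 × 10^5 m³
ΔV = 4.906 × 10^5 m³ = 0.4906 million m³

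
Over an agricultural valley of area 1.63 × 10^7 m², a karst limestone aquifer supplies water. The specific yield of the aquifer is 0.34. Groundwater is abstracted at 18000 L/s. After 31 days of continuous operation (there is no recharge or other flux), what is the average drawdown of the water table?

Δh ≈ 8.7 m

Q = 18000 L/s = 1.555 × 10^6 m³/d
ΔV = Q × t = 1.555 × 10^6 m³/d × 31 d = 4.821 × 10^7 m³
Δh = ΔV / (Sy × A) = 4.821 × 10^7 / (0.34 × 1.63 × 10^7) = 8.699 m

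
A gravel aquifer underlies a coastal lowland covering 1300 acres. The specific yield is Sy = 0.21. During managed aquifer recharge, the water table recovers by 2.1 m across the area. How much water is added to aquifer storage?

A = 1300 acres = 5.261 × 10^6 m²
ΔV = Sy × A × Δh = 0.21 × 5.261 × 10^6 m² × 2.1 m = 2.32 × 10^6 m³

ΔV ≈ 2.32 × 10^6 m³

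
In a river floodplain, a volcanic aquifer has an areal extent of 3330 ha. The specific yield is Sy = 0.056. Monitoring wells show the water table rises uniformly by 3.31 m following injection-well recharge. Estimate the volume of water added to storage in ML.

ΔV ≈ 6170 ML

A = 3330 ha = 3.33 × 10^7 m²
ΔV = Sy × A × Δh = 0.056 × 3.33 × 10^7 m² × 3.31 m = 6.172 × 10^6 m³
ΔV = 6.172 × 10^6 m³ = 6172 ML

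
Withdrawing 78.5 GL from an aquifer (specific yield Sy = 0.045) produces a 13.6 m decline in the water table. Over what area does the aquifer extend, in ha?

A ≈ 12800 ha

ΔV = 78.5 GL = 7.85 × 10^7 m³
A = ΔV / (Sy × Δh) = 7.85 × 10^7 / (0.045 × 13.6) = 1.283 × 10^8 m²
A = 1.283 × 10^8 m² = 12830 ha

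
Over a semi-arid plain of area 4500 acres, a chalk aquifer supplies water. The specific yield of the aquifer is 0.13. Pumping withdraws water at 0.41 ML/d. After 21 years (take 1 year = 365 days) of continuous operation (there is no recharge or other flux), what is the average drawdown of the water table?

A = 4500 acres = 1.821 × 10^7 m²
Q = 0.41 ML/d = 410 m³/d
t = 21 years = 7665 d
ΔV = Q × t = 410 m³/d × 7665 d = 3.143 × 10^6 m³
Δh = ΔV / (Sy × A) = 3.143 × 10^6 / (0.13 × 1.821 × 10^7) = 1.327 m

Δh ≈ 1.33 m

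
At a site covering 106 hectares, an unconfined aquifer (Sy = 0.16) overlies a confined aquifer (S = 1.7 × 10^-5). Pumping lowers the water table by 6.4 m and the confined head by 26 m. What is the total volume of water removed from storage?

ΔV ≈ 1.09 × 10^6 m³

A = 106 hectares = 1.06 × 10^6 m²
Unconfined: ΔV_u = Sy × A × Δh_u = 0.16 × 1.06 × 10^6 × 6.4 = 1.085 × 10^6 m³
Confined: ΔV_c = S × A × Δh_c = 1.7 × 10^-5 × 1.06 × 10^6 × 26 = 468.5 m³
Total ΔV = 1.085 × 10^6 + 468.5 = 1.086 × 10^6 m³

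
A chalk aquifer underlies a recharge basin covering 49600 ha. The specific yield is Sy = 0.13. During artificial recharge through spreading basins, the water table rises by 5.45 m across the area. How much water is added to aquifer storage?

A = 49600 ha = 4.96 × 10^8 m²
ΔV = Sy × A × Δh = 0.13 × 4.96 × 10^8 m² × 5.45 m = 3.514 × 10^8 m³

ΔV ≈ 3.51 × 10^8 m³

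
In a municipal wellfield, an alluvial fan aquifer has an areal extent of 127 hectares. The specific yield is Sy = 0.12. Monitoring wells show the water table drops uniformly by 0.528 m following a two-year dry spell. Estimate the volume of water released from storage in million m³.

ΔV ≈ 0.0805 million m³

A = 127 hectares = 1.27 × 10^6 m²
ΔV = Sy × A × Δh = 0.12 × 1.27 × 10^6 m² × 0.528 m = 80470 m³
ΔV = 80470 m³ = 0.08047 million m³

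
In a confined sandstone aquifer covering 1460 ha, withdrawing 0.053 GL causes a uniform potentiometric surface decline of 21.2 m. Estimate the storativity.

S ≈ 1.7 × 10^-4

A = 1460 ha = 1.46 × 10^7 m²
ΔV = 0.053 GL = 53000 m³
S = ΔV / (A × Δh) = 53000 m³ / (1.46 × 10^7 m² × 21.2 m) = 1.712 × 10^-4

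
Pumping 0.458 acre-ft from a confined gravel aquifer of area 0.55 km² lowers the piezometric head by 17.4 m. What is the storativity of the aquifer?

A = 0.55 km² = 5.5 × 10^5 m²
ΔV = 0.458 acre-ft = 564.9 m³
S = ΔV / (A × Δh) = 564.9 m³ / (5.5 × 10^5 m² × 17.4 m) = 5.903 × 10^-5

S ≈ 5.9 × 10^-5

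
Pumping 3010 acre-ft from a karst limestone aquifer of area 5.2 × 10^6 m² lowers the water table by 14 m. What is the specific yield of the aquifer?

Sy ≈ 0.051

ΔV = 3010 acre-ft = 3.713 × 10^6 m³
Sy = ΔV / (A × Δh) = 3.713 × 10^6 m³ / (5.2 × 10^6 m² × 14 m) = 0.051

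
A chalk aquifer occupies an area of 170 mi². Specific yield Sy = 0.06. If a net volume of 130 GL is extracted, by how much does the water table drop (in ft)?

Δh ≈ 16.1 ft

A = 170 mi² = 4.403 × 10^8 m²
ΔV = 130 GL = 1.3 × 10^8 m³
Δh = ΔV / (Sy × A) = 1.3 × 10^8 m³ / (0.06 × 4.403 × 10^8 m²) = 4.921 m
Δh = 4.921 m = 16.14 ft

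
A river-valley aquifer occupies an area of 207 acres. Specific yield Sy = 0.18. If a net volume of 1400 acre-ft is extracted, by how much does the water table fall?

Δh ≈ 11.5 m

A = 207 acres = 8.377 × 10^5 m²
ΔV = 1400 acre-ft = 1.727 × 10^6 m³
Δh = ΔV / (Sy × A) = 1.727 × 10^6 m³ / (0.18 × 8.377 × 10^5 m²) = 11.45 m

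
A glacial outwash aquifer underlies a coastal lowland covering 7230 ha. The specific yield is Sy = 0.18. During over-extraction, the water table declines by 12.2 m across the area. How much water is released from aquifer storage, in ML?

ΔV ≈ 1.59 × 10^5 ML

A = 7230 ha = 7.23 × 10^7 m²
ΔV = Sy × A × Δh = 0.18 × 7.23 × 10^7 m² × 12.2 m = 1.588 × 10^8 m³
ΔV = 1.588 × 10^8 m³ = 1.588 × 10^5 ML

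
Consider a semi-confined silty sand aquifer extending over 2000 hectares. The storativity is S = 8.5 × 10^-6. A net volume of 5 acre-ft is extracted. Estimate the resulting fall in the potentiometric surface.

Δh ≈ 36.3 m

A = 2000 hectares = 2 × 10^7 m²
ΔV = 5 acre-ft = 6167 m³
Δh = ΔV / (S × A) = 6167 m³ / (8.5 × 10^-6 × 2 × 10^7 m²) = 36.28 m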